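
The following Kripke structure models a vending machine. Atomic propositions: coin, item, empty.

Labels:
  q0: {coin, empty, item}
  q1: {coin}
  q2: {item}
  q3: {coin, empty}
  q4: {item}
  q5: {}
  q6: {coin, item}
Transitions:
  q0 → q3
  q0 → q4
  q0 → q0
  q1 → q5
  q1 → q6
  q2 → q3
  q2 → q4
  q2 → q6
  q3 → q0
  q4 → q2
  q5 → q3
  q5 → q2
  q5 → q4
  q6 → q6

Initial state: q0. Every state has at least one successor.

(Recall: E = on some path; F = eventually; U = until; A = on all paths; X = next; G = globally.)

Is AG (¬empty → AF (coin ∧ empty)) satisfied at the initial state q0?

States satisfying ¬empty → AF (coin ∧ empty): {q0, q3}.
States satisfying AG (¬empty → AF (coin ∧ empty)): ∅.
q2 is reachable from q0 and violates ¬empty → AF (coin ∧ empty), so AG fails at q0.
q0 ∉ Sat(AG (¬empty → AF (coin ∧ empty))).

No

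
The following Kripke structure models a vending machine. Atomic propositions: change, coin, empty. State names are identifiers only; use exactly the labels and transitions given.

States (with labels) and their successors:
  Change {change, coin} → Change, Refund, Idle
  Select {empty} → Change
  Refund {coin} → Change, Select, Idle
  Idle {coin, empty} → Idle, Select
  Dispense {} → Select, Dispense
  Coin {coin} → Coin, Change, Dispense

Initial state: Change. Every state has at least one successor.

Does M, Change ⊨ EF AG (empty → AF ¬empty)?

States satisfying AG (empty → AF ¬empty): ∅.
States satisfying EF AG (empty → AF ¬empty): ∅.
No suitable path/successor from Change witnesses the formula.
Change ∉ Sat(EF AG (empty → AF ¬empty)).

Violated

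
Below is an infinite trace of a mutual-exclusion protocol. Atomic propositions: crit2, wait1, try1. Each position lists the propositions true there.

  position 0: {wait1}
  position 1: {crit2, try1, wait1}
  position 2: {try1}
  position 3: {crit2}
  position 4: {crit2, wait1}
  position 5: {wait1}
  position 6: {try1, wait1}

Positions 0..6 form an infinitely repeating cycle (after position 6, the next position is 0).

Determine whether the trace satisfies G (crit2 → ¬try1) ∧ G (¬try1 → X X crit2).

Does not hold

crit2 → ¬try1 must hold at every position from 0 onward. It fails at position 1, so G (crit2 → ¬try1) is false.
Positions where crit2 holds: 1, 3, 4.
Check ¬try1 at each: 1→fails, 3→ok, 4→ok.
¬try1 → X X crit2 must hold at every position from 0 onward. It fails at position 0, so G (¬try1 → X X crit2) is false.
Positions where ¬try1 holds: 0, 3, 4, 5.
Check X X crit2 at each: 0→fails, 3→fails, 4→fails, 5→fails.
At position 0: G (crit2 → ¬try1) is false; G (¬try1 → X X crit2) is false; so G (crit2 → ¬try1) ∧ G (¬try1 → X X crit2) is false.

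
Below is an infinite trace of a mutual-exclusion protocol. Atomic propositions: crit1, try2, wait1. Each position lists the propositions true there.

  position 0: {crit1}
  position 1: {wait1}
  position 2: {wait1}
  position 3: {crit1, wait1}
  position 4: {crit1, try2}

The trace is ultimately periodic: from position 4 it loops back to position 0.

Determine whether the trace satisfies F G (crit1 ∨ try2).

Does not hold

G (crit1 ∨ try2) is false at every position 0..4, so it never becomes true and F G (crit1 ∨ try2) fails.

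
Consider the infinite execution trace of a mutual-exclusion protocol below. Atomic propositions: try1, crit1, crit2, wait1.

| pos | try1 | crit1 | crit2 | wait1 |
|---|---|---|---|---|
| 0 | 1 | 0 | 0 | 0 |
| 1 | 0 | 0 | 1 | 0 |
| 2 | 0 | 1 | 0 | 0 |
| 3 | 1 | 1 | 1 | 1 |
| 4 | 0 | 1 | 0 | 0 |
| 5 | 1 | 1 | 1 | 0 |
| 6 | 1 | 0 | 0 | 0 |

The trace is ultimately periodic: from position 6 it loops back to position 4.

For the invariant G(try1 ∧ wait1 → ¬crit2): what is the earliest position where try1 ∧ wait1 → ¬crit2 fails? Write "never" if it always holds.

3

Check try1 ∧ wait1 → ¬crit2 at each position in order: 0 ✓, 1 ✓, 2 ✓.
At position 3 the labels are {crit1, crit2, try1, wait1}, so try1 ∧ wait1 → ¬crit2 is false there. This is the first violation.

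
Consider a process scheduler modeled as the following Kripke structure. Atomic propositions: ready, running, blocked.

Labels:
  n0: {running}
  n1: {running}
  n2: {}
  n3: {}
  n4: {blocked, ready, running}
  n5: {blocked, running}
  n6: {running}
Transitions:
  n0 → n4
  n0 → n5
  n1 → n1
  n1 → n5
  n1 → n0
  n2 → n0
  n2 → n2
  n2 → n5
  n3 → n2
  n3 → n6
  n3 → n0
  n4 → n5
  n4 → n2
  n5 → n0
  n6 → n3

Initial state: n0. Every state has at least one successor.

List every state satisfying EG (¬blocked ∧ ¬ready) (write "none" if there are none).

{n1, n2, n3, n6}

States satisfying ¬blocked ∧ ¬ready: {n0, n1, n2, n3, n6}.
States satisfying EG (¬blocked ∧ ¬ready): {n1, n2, n3, n6}.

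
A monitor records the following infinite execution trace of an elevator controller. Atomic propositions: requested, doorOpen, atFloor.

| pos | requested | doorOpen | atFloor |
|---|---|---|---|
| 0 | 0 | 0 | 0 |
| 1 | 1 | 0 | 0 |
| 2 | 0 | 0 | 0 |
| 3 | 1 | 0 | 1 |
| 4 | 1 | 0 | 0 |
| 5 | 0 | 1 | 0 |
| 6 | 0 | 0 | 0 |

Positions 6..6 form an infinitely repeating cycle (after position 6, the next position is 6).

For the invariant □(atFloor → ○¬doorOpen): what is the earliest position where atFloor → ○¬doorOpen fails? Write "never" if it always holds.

atFloor → ○¬doorOpen holds at every position 0..6, and those are all the positions the trace ever visits, so the invariant □(atFloor → ○¬doorOpen) is never violated.

never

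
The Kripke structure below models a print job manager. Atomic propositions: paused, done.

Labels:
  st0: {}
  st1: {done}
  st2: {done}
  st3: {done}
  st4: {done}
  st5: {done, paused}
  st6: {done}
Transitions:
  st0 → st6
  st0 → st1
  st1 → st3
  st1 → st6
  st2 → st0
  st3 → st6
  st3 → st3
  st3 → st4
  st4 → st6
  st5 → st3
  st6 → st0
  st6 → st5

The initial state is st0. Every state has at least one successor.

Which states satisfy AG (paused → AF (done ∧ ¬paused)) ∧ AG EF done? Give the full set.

{st0, st1, st2, st3, st4, st5, st6}

States satisfying paused → AF (done ∧ ¬paused): {st0, st1, st2, st3, st4, st5, st6}.
States satisfying AG (paused → AF (done ∧ ¬paused)): {st0, st1, st2, st3, st4, st5, st6}.
States satisfying EF done: {st0, st1, st2, st3, st4, st5, st6}.
States satisfying AG EF done: {st0, st1, st2, st3, st4, st5, st6}.
States satisfying AG (paused → AF (done ∧ ¬paused)) ∧ AG EF done: {st0, st1, st2, st3, st4, st5, st6}.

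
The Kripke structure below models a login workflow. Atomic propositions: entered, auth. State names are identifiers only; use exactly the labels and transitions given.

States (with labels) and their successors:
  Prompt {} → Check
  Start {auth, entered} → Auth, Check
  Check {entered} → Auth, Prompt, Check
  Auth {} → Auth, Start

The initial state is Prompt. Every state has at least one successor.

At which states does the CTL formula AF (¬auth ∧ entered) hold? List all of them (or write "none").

States satisfying ¬auth ∧ entered: {Check}.
States satisfying AF (¬auth ∧ entered): {Prompt, Check}.

{Prompt, Check}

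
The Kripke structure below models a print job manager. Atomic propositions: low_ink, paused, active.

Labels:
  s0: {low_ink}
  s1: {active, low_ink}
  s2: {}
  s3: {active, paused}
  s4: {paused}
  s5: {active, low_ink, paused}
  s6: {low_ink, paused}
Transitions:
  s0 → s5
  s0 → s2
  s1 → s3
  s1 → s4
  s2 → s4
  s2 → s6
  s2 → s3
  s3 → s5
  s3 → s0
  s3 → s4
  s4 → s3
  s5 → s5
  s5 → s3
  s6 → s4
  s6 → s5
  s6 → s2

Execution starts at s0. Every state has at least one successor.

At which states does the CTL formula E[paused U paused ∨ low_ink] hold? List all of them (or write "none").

States satisfying paused: {s3, s4, s5, s6}.
States satisfying paused ∨ low_ink: {s0, s1, s3, s4, s5, s6}.
States satisfying E[paused U paused ∨ low_ink]: {s0, s1, s3, s4, s5, s6}.

{s0, s1, s3, s4, s5, s6}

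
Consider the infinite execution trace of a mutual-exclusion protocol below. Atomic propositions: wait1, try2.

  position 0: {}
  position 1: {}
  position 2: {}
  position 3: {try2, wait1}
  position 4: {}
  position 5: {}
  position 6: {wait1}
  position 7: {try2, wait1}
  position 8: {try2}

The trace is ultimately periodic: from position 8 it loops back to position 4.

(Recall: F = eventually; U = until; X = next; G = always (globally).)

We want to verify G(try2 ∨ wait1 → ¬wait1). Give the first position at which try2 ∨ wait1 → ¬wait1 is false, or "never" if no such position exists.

3

Check try2 ∨ wait1 → ¬wait1 at each position in order: 0 ✓, 1 ✓, 2 ✓.
At position 3 the labels are {try2, wait1}, so try2 ∨ wait1 → ¬wait1 is false there. This is the first violation.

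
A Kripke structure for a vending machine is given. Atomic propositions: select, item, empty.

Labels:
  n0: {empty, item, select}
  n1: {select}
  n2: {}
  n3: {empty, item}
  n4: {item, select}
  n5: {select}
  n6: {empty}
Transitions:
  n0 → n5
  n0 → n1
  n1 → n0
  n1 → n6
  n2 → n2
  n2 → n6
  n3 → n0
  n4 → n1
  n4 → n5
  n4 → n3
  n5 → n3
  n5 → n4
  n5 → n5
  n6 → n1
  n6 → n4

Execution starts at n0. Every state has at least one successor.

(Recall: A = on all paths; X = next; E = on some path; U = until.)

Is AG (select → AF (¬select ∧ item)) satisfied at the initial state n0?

States satisfying select → AF (¬select ∧ item): {n2, n3, n6}.
States satisfying AG (select → AF (¬select ∧ item)): ∅.
n0 is reachable from n0 and violates select → AF (¬select ∧ item), so AG fails at n0.
n0 ∉ Sat(AG (select → AF (¬select ∧ item))).

Violated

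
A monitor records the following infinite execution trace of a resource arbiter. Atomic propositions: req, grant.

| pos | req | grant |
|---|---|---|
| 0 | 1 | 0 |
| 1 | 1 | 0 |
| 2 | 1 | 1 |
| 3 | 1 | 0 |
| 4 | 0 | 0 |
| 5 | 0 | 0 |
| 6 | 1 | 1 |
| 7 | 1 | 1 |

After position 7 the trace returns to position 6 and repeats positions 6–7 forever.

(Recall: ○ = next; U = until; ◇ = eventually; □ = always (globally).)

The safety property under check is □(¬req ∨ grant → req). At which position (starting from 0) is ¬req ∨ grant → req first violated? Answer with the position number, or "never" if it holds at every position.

4

Check ¬req ∨ grant → req at each position in order: 0 ✓, 1 ✓, 2 ✓, 3 ✓.
At position 4 the labels are {}, so ¬req ∨ grant → req is false there. This is the first violation.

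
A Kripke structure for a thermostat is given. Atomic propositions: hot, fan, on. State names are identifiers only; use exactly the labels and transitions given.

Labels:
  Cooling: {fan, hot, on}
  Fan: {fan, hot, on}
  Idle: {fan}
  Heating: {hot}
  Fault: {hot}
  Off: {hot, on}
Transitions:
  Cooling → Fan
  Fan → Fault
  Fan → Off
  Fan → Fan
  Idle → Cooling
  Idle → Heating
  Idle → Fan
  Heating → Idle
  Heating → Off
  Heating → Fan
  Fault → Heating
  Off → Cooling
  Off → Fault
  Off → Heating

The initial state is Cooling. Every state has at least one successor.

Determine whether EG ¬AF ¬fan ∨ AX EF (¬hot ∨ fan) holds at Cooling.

Satisfied

States satisfying ¬AF ¬fan: {Cooling, Fan, Idle}.
States satisfying EG ¬AF ¬fan: {Cooling, Fan, Idle}.
States satisfying EF (¬hot ∨ fan): {Cooling, Fan, Idle, Heating, Fault, Off}.
States satisfying AX EF (¬hot ∨ fan): {Cooling, Fan, Idle, Heating, Fault, Off}.
States satisfying EG ¬AF ¬fan ∨ AX EF (¬hot ∨ fan): {Cooling, Fan, Idle, Heating, Fault, Off}.
Cooling ∈ Sat(EG ¬AF ¬fan ∨ AX EF (¬hot ∨ fan)).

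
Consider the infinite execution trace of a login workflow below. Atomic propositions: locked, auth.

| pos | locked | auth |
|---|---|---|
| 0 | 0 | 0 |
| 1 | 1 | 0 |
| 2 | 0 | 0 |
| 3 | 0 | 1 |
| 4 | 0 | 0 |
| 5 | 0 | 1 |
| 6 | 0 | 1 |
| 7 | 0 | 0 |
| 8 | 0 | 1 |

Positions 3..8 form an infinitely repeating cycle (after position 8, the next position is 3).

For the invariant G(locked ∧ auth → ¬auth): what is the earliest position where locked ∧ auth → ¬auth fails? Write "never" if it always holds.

locked ∧ auth → ¬auth holds at every position 0..8, and those are all the positions the trace ever visits, so the invariant G(locked ∧ auth → ¬auth) is never violated.

never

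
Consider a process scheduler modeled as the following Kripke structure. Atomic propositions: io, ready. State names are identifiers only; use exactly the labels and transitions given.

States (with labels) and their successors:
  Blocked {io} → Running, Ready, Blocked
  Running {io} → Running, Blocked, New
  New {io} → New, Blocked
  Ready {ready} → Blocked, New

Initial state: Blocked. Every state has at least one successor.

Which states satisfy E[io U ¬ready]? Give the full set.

States satisfying io: {Blocked, Running, New}.
States satisfying ¬ready: {Blocked, Running, New}.
States satisfying E[io U ¬ready]: {Blocked, Running, New}.

{Blocked, Running, New}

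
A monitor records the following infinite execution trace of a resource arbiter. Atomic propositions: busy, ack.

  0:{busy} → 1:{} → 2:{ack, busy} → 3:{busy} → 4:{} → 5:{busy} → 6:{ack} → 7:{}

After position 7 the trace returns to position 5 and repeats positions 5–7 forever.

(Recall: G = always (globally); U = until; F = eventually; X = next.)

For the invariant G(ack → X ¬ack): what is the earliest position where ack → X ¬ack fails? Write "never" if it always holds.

never

ack → X ¬ack holds at every position 0..7, and those are all the positions the trace ever visits, so the invariant G(ack → X ¬ack) is never violated.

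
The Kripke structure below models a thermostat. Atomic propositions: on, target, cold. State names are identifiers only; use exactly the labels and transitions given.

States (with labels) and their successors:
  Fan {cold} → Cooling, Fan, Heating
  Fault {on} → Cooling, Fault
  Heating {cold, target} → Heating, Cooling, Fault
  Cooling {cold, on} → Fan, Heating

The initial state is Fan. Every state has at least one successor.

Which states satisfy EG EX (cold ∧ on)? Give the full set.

States satisfying EX (cold ∧ on): {Fan, Fault, Heating}.
States satisfying EG EX (cold ∧ on): {Fan, Fault, Heating}.

{Fan, Fault, Heating}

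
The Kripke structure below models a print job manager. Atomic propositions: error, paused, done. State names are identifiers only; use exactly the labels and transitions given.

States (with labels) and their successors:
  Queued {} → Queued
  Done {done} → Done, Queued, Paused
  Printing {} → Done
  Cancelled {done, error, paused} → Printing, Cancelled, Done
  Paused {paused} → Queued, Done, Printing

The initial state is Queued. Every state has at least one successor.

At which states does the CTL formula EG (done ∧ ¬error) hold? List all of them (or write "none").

States satisfying done ∧ ¬error: {Done}.
States satisfying EG (done ∧ ¬error): {Done}.

{Done}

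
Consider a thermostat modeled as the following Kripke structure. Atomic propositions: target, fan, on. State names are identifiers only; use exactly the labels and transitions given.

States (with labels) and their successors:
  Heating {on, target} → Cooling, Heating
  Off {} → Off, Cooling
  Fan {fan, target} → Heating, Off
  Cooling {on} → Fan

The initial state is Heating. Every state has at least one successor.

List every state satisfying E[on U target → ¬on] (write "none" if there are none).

{Heating, Off, Fan, Cooling}

States satisfying on: {Heating, Cooling}.
States satisfying target → ¬on: {Off, Fan, Cooling}.
States satisfying E[on U target → ¬on]: {Heating, Off, Fan, Cooling}.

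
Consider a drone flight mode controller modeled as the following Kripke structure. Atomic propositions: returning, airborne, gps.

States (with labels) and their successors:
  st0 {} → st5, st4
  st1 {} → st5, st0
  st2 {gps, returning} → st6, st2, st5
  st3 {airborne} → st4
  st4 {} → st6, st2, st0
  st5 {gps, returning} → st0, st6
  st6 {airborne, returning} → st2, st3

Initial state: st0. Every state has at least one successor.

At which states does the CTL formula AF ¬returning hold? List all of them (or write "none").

States satisfying ¬returning: {st0, st1, st3, st4}.
States satisfying AF ¬returning: {st0, st1, st3, st4}.

{st0, st1, st3, st4}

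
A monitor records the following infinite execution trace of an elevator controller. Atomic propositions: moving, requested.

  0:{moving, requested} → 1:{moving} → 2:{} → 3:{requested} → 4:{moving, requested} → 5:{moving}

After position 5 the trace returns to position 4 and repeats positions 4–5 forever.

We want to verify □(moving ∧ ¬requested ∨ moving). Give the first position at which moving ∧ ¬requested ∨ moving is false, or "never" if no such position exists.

Check moving ∧ ¬requested ∨ moving at each position in order: 0 ✓, 1 ✓.
At position 2 the labels are {}, so moving ∧ ¬requested ∨ moving is false there. This is the first violation.

2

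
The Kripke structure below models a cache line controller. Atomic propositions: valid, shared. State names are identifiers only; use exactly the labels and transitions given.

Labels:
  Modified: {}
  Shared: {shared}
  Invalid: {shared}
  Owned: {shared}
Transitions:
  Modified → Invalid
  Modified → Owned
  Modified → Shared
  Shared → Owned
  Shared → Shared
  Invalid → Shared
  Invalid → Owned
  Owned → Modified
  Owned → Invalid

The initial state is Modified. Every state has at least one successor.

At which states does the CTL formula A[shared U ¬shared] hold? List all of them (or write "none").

{Modified}

States satisfying shared: {Shared, Invalid, Owned}.
States satisfying ¬shared: {Modified}.
States satisfying A[shared U ¬shared]: {Modified}.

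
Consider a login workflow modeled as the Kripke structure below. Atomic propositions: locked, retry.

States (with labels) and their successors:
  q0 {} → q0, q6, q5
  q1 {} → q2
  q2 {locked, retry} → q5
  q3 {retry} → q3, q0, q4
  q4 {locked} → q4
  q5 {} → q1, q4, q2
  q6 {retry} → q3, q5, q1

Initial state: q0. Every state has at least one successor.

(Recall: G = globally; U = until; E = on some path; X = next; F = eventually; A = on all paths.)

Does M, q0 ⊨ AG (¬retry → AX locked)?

States satisfying ¬retry → AX locked: {q1, q2, q3, q4, q6}.
States satisfying AG (¬retry → AX locked): {q4}.
q0 is reachable from q0 and violates ¬retry → AX locked, so AG fails at q0.
q0 ∉ Sat(AG (¬retry → AX locked)).

Does not hold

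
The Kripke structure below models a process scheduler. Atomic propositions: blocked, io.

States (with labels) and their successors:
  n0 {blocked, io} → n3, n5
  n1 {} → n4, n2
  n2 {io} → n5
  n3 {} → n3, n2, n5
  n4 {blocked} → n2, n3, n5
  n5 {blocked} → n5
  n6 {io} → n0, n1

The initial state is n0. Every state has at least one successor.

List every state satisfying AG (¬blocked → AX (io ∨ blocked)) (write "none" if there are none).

{n2, n5}

States satisfying ¬blocked → AX (io ∨ blocked): {n0, n1, n2, n4, n5}.
States satisfying AG (¬blocked → AX (io ∨ blocked)): {n2, n5}.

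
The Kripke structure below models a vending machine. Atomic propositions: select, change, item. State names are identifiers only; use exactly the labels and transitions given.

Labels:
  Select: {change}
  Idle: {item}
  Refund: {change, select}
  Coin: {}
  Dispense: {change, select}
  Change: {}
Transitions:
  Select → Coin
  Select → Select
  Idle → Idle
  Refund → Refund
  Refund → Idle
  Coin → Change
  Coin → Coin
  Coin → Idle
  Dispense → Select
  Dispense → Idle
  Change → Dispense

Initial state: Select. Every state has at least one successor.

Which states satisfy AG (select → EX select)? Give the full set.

{Idle, Refund}

States satisfying select → EX select: {Select, Idle, Refund, Coin, Change}.
States satisfying AG (select → EX select): {Idle, Refund}.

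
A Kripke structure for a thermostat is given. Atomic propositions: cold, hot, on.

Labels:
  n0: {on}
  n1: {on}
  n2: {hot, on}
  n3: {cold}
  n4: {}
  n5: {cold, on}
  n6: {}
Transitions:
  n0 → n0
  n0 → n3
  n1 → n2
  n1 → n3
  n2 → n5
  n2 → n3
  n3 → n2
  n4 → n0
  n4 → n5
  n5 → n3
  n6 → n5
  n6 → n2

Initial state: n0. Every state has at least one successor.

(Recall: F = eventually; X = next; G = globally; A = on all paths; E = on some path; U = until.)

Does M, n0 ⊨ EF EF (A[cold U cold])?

States satisfying EF (A[cold U cold]): {n0, n1, n2, n3, n4, n5, n6}.
States satisfying EF EF (A[cold U cold]): {n0, n1, n2, n3, n4, n5, n6}.
Some path from n0 reaches a state where EF (A[cold U cold]) holds.
n0 ∈ Sat(EF EF (A[cold U cold])).

Yes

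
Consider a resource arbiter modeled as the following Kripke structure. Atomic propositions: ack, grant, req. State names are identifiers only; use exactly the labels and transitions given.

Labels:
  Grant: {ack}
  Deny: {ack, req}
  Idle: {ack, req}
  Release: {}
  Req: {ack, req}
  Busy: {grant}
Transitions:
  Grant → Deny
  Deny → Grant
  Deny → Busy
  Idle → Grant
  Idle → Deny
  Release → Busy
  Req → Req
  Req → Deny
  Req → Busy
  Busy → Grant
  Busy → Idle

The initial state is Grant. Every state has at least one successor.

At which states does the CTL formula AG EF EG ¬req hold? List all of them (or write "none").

none

States satisfying EF EG ¬req: ∅.
States satisfying AG EF EG ¬req: ∅.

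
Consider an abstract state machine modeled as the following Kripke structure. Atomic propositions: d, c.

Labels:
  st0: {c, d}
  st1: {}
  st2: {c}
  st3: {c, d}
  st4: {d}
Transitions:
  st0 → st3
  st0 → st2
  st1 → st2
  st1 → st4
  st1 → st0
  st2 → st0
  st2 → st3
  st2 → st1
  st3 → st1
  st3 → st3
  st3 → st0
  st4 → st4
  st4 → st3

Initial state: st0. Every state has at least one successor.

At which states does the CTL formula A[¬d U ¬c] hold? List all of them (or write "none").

{st1, st4}

States satisfying ¬d: {st1, st2}.
States satisfying ¬c: {st1, st4}.
States satisfying A[¬d U ¬c]: {st1, st4}.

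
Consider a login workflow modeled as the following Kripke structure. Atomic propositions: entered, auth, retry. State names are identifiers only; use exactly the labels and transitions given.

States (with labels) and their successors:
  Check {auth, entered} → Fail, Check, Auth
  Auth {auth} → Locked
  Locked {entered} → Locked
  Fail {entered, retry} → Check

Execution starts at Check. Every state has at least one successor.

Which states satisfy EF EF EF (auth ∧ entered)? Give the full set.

States satisfying EF EF (auth ∧ entered): {Check, Fail}.
States satisfying EF EF EF (auth ∧ entered): {Check, Fail}.

{Check, Fail}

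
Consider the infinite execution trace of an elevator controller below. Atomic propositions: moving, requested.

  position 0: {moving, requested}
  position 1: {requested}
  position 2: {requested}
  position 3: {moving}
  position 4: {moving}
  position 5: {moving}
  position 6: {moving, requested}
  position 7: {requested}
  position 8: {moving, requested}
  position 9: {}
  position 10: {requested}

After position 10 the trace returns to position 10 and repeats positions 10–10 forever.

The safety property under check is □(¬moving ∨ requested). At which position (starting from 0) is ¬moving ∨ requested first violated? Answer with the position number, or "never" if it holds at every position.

3

Check ¬moving ∨ requested at each position in order: 0 ✓, 1 ✓, 2 ✓.
At position 3 the labels are {moving}, so ¬moving ∨ requested is false there. This is the first violation.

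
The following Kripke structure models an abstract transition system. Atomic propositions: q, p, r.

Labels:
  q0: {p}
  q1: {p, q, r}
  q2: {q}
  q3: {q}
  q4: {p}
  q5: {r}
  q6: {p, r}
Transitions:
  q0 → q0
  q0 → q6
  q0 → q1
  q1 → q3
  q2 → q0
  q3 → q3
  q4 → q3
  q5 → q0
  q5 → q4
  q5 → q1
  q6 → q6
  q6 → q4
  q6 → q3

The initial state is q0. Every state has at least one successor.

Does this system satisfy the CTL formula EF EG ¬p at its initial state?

Yes

States satisfying EG ¬p: {q3}.
States satisfying EF EG ¬p: {q0, q1, q2, q3, q4, q5, q6}.
Some path from q0 reaches a state where EG ¬p holds.
q0 ∈ Sat(EF EG ¬p).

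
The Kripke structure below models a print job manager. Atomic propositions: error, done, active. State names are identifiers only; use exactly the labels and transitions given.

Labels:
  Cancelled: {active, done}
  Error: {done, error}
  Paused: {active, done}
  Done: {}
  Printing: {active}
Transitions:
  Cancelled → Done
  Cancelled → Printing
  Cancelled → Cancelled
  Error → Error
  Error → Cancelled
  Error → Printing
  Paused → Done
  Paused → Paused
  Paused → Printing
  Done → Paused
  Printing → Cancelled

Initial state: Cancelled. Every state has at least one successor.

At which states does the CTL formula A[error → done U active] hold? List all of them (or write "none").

States satisfying error → done: {Cancelled, Error, Paused, Done, Printing}.
States satisfying active: {Cancelled, Paused, Printing}.
States satisfying A[error → done U active]: {Cancelled, Paused, Done, Printing}.

{Cancelled, Paused, Done, Printing}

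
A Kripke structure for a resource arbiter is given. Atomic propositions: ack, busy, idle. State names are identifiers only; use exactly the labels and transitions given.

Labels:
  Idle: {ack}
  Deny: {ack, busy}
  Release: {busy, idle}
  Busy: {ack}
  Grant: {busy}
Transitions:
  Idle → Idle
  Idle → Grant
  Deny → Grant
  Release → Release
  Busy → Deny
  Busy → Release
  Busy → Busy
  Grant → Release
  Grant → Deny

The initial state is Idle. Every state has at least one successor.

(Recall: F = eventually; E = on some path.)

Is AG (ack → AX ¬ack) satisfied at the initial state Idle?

States satisfying ack → AX ¬ack: {Deny, Release, Grant}.
States satisfying AG (ack → AX ¬ack): {Deny, Release, Grant}.
Idle is reachable from Idle and violates ack → AX ¬ack, so AG fails at Idle.
Idle ∉ Sat(AG (ack → AX ¬ack)).

No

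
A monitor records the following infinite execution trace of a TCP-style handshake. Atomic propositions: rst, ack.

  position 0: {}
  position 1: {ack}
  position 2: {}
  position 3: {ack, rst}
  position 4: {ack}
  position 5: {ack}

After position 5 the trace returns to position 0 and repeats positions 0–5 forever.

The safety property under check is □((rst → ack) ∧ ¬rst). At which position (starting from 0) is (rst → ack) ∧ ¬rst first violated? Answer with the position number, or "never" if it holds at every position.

Check (rst → ack) ∧ ¬rst at each position in order: 0 ✓, 1 ✓, 2 ✓.
At position 3 the labels are {ack, rst}, so (rst → ack) ∧ ¬rst is false there. This is the first violation.

3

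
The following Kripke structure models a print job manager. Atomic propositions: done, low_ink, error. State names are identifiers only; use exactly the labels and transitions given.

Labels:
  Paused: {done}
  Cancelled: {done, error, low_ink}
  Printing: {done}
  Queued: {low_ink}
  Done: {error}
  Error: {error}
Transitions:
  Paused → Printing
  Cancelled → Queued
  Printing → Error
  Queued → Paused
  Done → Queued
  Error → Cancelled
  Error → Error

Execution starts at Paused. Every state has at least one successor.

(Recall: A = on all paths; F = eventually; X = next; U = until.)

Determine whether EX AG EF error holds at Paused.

Satisfied

States satisfying AG EF error: {Paused, Cancelled, Printing, Queued, Done, Error}.
States satisfying EX AG EF error: {Paused, Cancelled, Printing, Queued, Done, Error}.
Paused ∈ Sat(EX AG EF error).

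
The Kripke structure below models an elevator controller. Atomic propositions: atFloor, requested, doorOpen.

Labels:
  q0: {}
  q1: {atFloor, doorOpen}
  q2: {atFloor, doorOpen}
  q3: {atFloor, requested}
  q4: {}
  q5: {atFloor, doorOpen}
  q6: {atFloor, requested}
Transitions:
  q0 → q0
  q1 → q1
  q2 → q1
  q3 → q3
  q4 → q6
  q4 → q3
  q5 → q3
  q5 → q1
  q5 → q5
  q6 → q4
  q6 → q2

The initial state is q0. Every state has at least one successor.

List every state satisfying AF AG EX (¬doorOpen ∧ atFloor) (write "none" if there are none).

States satisfying AG EX (¬doorOpen ∧ atFloor): {q3}.
States satisfying AF AG EX (¬doorOpen ∧ atFloor): {q3}.

{q3}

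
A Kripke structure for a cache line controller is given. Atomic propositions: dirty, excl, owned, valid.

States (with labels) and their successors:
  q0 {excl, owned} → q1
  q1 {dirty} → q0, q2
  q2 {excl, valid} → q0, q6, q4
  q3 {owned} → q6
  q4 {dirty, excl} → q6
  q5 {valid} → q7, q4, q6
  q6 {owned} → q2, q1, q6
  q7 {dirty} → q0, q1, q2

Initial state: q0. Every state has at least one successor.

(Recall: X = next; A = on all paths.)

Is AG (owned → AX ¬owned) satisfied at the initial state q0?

Violated

States satisfying owned → AX ¬owned: {q0, q1, q2, q4, q5, q7}.
States satisfying AG (owned → AX ¬owned): ∅.
q6 is reachable from q0 and violates owned → AX ¬owned, so AG fails at q0.
q0 ∉ Sat(AG (owned → AX ¬owned)).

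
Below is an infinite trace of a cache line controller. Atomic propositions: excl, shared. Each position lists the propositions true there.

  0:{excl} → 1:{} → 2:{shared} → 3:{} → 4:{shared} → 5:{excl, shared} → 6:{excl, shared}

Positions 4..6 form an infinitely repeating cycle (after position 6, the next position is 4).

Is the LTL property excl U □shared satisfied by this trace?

Violated

Walking from position 0: at position 1, □shared has not yet held and excl fails, so excl U □shared is false.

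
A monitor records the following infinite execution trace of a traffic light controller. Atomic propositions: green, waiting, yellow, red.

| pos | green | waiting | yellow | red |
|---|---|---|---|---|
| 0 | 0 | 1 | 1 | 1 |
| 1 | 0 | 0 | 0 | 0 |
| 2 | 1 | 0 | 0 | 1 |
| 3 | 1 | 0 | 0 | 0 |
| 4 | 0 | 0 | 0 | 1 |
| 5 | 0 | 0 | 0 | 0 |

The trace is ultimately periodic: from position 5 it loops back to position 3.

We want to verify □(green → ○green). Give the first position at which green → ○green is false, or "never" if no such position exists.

Check green → ○green at each position in order: 0 ✓, 1 ✓, 2 ✓.
At position 3 the labels are {green} and the next position 4 has {red}, so green → ○green is false there. This is the first violation.

3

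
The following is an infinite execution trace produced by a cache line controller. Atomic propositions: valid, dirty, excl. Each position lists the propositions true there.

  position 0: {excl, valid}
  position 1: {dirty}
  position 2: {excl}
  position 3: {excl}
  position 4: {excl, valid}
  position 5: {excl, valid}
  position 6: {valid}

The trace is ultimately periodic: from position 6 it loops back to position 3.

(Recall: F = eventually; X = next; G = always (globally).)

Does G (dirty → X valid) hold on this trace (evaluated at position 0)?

Violated

dirty → X valid must hold at every position from 0 onward. It fails at position 1, so G (dirty → X valid) is false.
Positions where dirty holds: 1.
Check X valid at each: 1→fails.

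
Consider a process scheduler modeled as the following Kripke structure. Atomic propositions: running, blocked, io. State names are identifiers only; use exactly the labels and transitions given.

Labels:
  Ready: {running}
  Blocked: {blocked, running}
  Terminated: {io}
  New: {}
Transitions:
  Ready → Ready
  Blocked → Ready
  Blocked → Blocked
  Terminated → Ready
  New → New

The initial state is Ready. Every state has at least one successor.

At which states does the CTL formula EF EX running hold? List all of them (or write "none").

{Ready, Blocked, Terminated}

States satisfying EX running: {Ready, Blocked, Terminated}.
States satisfying EF EX running: {Ready, Blocked, Terminated}.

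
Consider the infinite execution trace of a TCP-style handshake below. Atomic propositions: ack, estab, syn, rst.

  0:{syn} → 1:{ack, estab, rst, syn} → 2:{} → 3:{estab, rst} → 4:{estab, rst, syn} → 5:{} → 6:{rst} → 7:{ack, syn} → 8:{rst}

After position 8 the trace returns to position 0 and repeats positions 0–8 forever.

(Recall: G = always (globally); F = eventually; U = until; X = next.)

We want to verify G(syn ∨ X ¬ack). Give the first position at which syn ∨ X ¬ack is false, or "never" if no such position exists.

Check syn ∨ X ¬ack at each position in order: 0 ✓, 1 ✓, 2 ✓, 3 ✓, 4 ✓, 5 ✓.
At position 6 the labels are {rst} and the next position 7 has {ack, syn}, so syn ∨ X ¬ack is false there. This is the first violation.

6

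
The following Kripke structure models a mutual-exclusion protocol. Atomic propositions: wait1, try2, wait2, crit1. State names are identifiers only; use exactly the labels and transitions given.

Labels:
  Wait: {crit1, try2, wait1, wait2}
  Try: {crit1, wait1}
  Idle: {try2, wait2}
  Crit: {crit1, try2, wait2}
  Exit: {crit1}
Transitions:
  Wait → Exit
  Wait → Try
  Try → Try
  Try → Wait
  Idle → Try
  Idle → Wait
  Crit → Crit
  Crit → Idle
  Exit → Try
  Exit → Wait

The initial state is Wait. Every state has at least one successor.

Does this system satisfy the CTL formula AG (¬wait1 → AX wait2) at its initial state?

States satisfying ¬wait1 → AX wait2: {Wait, Try, Crit}.
States satisfying AG (¬wait1 → AX wait2): ∅.
Exit is reachable from Wait and violates ¬wait1 → AX wait2, so AG fails at Wait.
Wait ∉ Sat(AG (¬wait1 → AX wait2)).

Does not hold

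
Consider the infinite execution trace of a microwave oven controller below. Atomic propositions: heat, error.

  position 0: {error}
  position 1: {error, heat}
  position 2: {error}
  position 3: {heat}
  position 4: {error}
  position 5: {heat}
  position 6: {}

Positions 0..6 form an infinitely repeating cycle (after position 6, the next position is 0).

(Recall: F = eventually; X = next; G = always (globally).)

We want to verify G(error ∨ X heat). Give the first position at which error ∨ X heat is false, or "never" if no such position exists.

Check error ∨ X heat at each position in order: 0 ✓, 1 ✓, 2 ✓.
At position 3 the labels are {heat} and the next position 4 has {error}, so error ∨ X heat is false there. This is the first violation.

3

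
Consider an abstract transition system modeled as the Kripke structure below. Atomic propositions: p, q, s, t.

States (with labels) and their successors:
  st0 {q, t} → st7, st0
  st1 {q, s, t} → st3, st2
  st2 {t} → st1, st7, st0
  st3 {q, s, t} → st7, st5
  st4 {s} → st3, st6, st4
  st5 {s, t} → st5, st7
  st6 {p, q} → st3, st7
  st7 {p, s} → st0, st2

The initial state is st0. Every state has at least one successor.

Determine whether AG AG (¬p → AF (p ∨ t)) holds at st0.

Holds

States satisfying AG (¬p → AF (p ∨ t)): {st0, st1, st2, st3, st5, st6, st7}.
States satisfying AG AG (¬p → AF (p ∨ t)): {st0, st1, st2, st3, st5, st6, st7}.
Every state reachable from st0 satisfies AG (¬p → AF (p ∨ t)).
st0 ∈ Sat(AG AG (¬p → AF (p ∨ t))).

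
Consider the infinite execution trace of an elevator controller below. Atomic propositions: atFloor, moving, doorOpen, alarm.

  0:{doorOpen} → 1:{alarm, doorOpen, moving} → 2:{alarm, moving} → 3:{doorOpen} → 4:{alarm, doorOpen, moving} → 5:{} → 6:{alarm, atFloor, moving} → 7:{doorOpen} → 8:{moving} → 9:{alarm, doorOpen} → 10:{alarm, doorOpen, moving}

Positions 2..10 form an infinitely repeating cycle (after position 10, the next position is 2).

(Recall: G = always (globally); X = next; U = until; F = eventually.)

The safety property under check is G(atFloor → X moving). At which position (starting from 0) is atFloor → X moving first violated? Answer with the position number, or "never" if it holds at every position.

6

Check atFloor → X moving at each position in order: 0 ✓, 1 ✓, 2 ✓, 3 ✓, 4 ✓, 5 ✓.
At position 6 the labels are {alarm, atFloor, moving} and the next position 7 has {doorOpen}, so atFloor → X moving is false there. This is the first violation.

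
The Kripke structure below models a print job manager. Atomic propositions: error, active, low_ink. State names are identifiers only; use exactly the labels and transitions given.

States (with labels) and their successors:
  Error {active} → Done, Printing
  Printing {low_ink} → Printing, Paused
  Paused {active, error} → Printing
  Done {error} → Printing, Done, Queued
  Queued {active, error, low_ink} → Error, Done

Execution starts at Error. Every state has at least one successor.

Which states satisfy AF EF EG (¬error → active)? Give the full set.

{Error, Done, Queued}

States satisfying EF EG (¬error → active): {Error, Done, Queued}.
States satisfying AF EF EG (¬error → active): {Error, Done, Queued}.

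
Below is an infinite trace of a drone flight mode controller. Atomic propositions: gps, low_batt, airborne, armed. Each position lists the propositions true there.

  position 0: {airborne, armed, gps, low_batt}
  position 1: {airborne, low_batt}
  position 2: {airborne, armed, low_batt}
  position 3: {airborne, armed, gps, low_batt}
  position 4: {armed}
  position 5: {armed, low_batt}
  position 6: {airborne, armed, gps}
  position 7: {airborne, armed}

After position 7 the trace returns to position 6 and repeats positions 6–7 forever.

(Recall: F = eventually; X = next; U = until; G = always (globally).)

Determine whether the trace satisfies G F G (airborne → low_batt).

Does not hold

F G (airborne → low_batt) must hold at every position from 0 onward. It fails at position 0, so G F G (airborne → low_batt) is false.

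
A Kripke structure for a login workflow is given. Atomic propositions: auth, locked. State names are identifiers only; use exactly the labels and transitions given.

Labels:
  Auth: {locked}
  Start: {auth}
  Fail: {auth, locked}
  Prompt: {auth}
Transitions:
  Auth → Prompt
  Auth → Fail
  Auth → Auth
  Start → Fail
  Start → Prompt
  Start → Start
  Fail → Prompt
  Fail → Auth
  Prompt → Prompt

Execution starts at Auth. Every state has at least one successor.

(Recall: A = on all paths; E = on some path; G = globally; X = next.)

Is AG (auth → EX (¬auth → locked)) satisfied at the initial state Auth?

Holds

States satisfying auth → EX (¬auth → locked): {Auth, Start, Fail, Prompt}.
States satisfying AG (auth → EX (¬auth → locked)): {Auth, Start, Fail, Prompt}.
Every state reachable from Auth satisfies auth → EX (¬auth → locked).
Auth ∈ Sat(AG (auth → EX (¬auth → locked))).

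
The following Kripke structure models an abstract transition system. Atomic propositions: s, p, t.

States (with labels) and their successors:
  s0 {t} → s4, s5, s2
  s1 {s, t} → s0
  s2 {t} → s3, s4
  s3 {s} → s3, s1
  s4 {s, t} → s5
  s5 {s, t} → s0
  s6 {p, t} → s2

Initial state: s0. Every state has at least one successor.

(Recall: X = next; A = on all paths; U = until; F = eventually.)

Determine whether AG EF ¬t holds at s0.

States satisfying EF ¬t: {s0, s1, s2, s3, s4, s5, s6}.
States satisfying AG EF ¬t: {s0, s1, s2, s3, s4, s5, s6}.
Every state reachable from s0 satisfies EF ¬t.
s0 ∈ Sat(AG EF ¬t).

Satisfied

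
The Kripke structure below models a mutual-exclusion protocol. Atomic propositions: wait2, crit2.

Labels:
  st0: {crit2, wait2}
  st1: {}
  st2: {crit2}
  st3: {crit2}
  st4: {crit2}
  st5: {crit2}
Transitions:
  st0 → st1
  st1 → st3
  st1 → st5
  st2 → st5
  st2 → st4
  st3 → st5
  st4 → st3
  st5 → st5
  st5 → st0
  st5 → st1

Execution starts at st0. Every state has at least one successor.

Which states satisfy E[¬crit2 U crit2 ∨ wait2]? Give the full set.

{st0, st1, st2, st3, st4, st5}

States satisfying ¬crit2: {st1}.
States satisfying crit2 ∨ wait2: {st0, st2, st3, st4, st5}.
States satisfying E[¬crit2 U crit2 ∨ wait2]: {st0, st1, st2, st3, st4, st5}.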